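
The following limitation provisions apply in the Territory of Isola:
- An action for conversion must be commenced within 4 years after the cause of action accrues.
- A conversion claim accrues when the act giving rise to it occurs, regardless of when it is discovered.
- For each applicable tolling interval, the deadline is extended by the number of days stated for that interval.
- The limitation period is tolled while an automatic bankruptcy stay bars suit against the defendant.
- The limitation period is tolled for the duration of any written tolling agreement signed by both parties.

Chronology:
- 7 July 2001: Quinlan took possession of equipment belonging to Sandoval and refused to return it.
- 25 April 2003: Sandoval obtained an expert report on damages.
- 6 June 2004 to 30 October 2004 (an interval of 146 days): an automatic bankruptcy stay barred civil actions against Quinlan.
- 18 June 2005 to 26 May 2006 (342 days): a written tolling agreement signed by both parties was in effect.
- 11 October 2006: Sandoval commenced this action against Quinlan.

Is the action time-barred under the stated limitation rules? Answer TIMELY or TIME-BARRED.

The limitation period began to run on 7 July 2001.
4 years from 7 July 2001 is 7 July 2005.
Because the automatic bankruptcy stay ran from 6 June 2004 to 30 October 2004, the deadline is extended by 146 days to 30 November 2005.
Because the written tolling agreement ran from 18 June 2005 to 26 May 2006, the deadline is extended by 342 days to 7 November 2006.
The other events in the timeline have no effect on the limitation period under the stated rules.
Sandoval filed on 11 October 2006, before the 7 November 2006 deadline, so the action is timely.

TIMELY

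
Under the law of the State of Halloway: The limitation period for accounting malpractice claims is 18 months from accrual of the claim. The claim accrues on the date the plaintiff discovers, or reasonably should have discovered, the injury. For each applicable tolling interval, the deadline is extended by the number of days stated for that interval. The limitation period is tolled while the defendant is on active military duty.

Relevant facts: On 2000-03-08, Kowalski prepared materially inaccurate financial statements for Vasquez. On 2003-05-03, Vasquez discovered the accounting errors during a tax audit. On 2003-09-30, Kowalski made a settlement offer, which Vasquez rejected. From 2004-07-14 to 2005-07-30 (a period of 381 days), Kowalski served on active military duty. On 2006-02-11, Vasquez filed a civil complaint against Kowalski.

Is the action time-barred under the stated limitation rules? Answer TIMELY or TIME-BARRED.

TIME-BARRED

Accrual is tied to discovery, so the period began on 2003-05-03 rather than on 2000-03-08 when the act occurred.
18 months from 2003-05-03 is 2004-11-03.
The period was tolled for 381 days by the defendant's active military service (2004-07-14 to 2005-07-30), pushing the deadline to 2005-11-19.
Nothing else in the chronology tolls or restarts the period.
Filing on 2006-02-11 missed the 2005-11-19 deadline — the action is time-barred.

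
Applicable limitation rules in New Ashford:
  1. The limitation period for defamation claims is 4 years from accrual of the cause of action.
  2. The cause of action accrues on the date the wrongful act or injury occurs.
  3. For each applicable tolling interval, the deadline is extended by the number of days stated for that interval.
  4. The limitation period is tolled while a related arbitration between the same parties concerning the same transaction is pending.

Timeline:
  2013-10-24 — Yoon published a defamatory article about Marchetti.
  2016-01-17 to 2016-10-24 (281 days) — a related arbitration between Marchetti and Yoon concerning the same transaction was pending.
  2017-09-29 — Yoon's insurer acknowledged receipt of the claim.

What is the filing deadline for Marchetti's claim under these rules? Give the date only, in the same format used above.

2018-08-01

The claim accrued on 2013-10-24, when the wrongful act occurred.
The untolled deadline — 4 years after 2013-10-24 — is 2017-10-24.
The period was tolled for 281 days by the pending related arbitration (2016-01-17 to 2016-10-24), pushing the deadline to 2018-08-01.
None of the other events listed affects the running of the period under the stated rules.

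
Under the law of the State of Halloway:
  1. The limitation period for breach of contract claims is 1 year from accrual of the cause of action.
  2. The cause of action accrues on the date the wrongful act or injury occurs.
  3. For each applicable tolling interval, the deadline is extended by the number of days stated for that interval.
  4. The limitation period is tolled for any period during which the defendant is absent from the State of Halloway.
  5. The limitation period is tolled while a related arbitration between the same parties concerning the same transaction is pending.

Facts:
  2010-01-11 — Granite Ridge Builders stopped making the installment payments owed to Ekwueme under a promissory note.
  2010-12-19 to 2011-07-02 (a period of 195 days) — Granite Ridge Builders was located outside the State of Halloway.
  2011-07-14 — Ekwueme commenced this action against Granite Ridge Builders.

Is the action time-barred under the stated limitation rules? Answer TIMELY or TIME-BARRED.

The claim accrued on 2010-01-11, when the wrongful act occurred.
1 year from 2010-01-11 is 2011-01-11.
The period was tolled for 195 days by the defendant's absence from the jurisdiction (2010-12-19 to 2011-07-02), pushing the deadline to 2011-07-25.
The 2011-07-14 filing precedes the 2011-07-25 deadline; the claim is timely.

TIMELY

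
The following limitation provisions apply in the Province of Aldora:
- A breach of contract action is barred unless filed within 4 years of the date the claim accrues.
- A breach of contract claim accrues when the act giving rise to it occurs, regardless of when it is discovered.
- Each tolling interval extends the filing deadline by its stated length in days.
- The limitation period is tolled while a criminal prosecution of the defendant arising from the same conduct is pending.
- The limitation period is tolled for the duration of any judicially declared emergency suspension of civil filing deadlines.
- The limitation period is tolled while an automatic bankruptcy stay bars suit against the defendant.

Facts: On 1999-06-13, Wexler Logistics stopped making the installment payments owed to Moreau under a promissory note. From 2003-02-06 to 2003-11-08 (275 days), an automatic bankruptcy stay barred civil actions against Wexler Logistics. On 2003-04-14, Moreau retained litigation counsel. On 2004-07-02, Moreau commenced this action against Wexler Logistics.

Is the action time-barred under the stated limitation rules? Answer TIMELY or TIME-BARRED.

TIME-BARRED

The limitation period began to run on 1999-06-13.
The untolled deadline — 4 years after 1999-06-13 — is 2003-06-13.
Because the automatic bankruptcy stay ran from 2003-02-06 to 2003-11-08, the deadline is extended by 275 days to 2004-03-14.
None of the other events listed affects the running of the period under the stated rules.
Moreau filed on 2004-07-02, after the 2004-03-14 deadline, so the action is time-barred.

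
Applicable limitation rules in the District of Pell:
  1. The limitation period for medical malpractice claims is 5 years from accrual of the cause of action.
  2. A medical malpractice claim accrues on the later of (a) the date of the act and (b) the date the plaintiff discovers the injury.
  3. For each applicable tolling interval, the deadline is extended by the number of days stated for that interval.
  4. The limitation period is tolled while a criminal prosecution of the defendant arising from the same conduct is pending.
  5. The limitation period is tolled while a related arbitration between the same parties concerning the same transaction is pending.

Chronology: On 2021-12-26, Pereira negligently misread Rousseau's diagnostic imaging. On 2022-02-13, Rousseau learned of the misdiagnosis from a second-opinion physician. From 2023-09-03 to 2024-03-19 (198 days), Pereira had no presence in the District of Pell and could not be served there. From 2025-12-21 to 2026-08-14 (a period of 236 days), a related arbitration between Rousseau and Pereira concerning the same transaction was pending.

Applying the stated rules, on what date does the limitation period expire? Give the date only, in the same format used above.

2027-10-07

Taking the later of the act (2021-12-26) and discovery (2022-02-13), the claim accrued on 2022-02-13.
Adding the 5 years base period to 2022-02-13 gives a deadline of 2027-02-13, before any tolling.
The pending related arbitration from 2025-12-21 to 2026-08-14 tolled the period for 236 days, extending the deadline to 2027-10-07.
No stated provision tolls the period for the defendant's absence, so the interval from 2023-09-03 to 2024-03-19 has no effect on the deadline.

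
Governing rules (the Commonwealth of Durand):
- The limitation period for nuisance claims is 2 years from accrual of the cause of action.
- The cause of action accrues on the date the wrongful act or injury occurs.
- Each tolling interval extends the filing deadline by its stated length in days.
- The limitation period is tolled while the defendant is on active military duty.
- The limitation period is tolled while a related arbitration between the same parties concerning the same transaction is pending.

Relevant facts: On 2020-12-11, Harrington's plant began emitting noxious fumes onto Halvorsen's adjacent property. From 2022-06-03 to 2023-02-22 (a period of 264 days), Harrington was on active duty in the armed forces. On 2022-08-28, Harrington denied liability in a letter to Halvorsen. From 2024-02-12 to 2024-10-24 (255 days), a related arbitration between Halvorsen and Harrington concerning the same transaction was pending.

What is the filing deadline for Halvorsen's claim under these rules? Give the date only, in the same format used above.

2023-09-01

The cause of action accrued on 2020-12-11, the date of the act.
Adding the 2 years base period to 2020-12-11 gives a deadline of 2022-12-11, before any tolling.
Because the defendant's active military service ran from 2022-06-03 to 2023-02-22, the deadline is extended by 264 days to 2023-09-01.
The pending related arbitration starting 2024-02-12 came too late — the period had run on 2023-09-01 — and so does not extend the deadline.
The other events in the timeline have no effect on the limitation period under the stated rules.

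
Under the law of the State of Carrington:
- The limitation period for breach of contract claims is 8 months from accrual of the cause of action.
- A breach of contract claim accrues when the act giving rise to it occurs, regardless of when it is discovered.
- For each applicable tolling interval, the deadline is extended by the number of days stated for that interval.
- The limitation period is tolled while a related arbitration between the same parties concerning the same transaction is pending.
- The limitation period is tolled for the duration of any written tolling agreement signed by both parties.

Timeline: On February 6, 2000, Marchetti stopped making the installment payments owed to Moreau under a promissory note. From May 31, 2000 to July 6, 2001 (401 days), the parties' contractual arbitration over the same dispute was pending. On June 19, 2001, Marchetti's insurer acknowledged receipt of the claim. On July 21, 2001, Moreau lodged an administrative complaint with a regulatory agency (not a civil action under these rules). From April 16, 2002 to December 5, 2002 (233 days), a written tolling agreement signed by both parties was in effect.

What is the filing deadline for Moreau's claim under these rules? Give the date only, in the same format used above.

November 11, 2001

The cause of action accrued on February 6, 2000, the date of the act.
Adding the 8 months base period to February 6, 2000 gives a deadline of October 6, 2000, before any tolling.
Because the pending related arbitration ran from May 31, 2000 to July 6, 2001, the deadline is extended by 401 days to November 11, 2001.
The written tolling agreement starting April 16, 2002 came too late — the period had run on November 11, 2001 — and so does not extend the deadline.
The other events in the timeline have no effect on the limitation period under the stated rules.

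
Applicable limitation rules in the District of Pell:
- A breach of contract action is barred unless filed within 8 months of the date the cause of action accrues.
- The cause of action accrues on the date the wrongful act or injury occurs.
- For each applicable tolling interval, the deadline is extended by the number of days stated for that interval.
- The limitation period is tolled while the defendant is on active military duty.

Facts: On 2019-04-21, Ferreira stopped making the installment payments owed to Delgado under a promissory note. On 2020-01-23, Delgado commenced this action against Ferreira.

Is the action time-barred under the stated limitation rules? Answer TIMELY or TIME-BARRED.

TIME-BARRED

The limitation period began to run on 2019-04-21.
Adding the 8 months base period to 2019-04-21 gives a deadline of 2019-12-21, before any tolling.
Filing on 2020-01-23 missed the 2019-12-21 deadline — the action is time-barred.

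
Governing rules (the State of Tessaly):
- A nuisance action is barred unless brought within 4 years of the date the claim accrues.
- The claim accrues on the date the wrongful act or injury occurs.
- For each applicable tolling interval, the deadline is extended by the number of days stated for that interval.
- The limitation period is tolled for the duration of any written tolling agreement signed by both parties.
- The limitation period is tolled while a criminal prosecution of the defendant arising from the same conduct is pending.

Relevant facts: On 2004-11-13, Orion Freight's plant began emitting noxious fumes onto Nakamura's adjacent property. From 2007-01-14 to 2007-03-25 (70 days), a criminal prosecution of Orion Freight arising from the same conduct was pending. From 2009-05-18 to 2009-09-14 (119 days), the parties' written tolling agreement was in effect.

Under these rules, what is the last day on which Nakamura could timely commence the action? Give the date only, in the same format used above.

2009-01-22

The claim accrued on 2004-11-13, when the wrongful act occurred.
Adding the 4 years base period to 2004-11-13 gives a deadline of 2008-11-13, before any tolling.
The period was tolled for 70 days by the pending criminal prosecution (2007-01-14 to 2007-03-25), pushing the deadline to 2009-01-22.
The written tolling agreement from 2009-05-18 to 2009-09-14 began after the period had already run on 2009-01-22, so it has no tolling effect.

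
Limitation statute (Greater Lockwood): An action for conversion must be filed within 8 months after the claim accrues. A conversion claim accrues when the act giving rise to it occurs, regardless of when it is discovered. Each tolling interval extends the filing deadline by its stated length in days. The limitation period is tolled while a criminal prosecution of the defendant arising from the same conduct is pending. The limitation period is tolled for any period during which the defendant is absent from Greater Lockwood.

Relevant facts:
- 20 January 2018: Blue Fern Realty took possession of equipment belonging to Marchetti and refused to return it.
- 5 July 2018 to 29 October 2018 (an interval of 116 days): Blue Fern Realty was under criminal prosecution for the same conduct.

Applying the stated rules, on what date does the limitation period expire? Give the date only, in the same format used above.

The limitation period began to run on 20 January 2018.
The untolled deadline — 8 months after 20 January 2018 — is 20 September 2018.
The period was tolled for 116 days by the pending criminal prosecution (5 July 2018 to 29 October 2018), pushing the deadline to 14 January 2019.

14 January 2019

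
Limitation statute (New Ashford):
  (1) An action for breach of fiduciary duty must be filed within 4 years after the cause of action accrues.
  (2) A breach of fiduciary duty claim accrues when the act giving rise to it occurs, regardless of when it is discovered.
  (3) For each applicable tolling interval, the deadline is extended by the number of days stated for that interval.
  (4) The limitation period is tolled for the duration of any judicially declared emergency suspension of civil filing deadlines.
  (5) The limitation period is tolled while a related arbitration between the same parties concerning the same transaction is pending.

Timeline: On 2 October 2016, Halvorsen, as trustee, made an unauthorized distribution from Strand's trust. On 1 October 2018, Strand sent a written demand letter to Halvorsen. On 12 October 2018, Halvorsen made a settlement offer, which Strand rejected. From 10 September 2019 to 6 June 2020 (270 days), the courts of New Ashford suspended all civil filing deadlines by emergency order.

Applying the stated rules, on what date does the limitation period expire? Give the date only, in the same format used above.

The claim accrued on 2 October 2016, when the wrongful act occurred.
Adding the 4 years base period to 2 October 2016 gives a deadline of 2 October 2020, before any tolling.
The period was tolled for 270 days by the emergency suspension of filing deadlines (10 September 2019 to 6 June 2020), pushing the deadline to 29 June 2021.
Nothing else in the chronology tolls or restarts the period.

29 June 2021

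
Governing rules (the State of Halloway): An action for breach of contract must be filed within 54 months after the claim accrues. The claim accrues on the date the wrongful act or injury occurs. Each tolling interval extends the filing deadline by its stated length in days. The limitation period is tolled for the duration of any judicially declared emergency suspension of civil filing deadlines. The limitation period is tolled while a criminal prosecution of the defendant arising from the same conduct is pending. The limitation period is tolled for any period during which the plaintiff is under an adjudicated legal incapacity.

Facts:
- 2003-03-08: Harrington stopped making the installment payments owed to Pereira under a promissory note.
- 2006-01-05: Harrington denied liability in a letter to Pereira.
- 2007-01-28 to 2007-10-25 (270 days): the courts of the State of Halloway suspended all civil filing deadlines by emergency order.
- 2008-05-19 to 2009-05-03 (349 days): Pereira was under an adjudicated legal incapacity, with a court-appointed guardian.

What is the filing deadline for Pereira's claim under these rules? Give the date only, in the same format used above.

The claim accrued on 2003-03-08, when the wrongful act occurred.
The untolled deadline — 54 months after 2003-03-08 — is 2007-09-08.
Because the emergency suspension of filing deadlines ran from 2007-01-28 to 2007-10-25, the deadline is extended by 270 days to 2008-06-04.
Because the plaintiff's legal incapacity ran from 2008-05-19 to 2009-05-03, the deadline is extended by 349 days to 2009-05-19.
None of the other events listed affects the running of the period under the stated rules.

2009-05-19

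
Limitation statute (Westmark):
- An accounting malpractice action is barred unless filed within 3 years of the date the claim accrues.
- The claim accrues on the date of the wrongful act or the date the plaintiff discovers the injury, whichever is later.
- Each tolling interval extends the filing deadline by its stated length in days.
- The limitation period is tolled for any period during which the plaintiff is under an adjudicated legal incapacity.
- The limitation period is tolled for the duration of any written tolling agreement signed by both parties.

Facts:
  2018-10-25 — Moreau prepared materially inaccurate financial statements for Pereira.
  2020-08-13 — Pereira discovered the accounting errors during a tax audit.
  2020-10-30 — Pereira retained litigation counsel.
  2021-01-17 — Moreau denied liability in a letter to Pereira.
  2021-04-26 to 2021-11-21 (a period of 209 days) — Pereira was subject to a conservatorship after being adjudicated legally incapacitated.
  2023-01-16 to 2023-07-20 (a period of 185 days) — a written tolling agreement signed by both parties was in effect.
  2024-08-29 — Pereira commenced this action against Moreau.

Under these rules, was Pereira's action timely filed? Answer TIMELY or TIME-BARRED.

TIMELY

Because discovery on 2020-08-13 post-dates the 2018-10-25 act, accrual under the later-of rule falls on 2020-08-13.
Adding the 3 years base period to 2020-08-13 gives a deadline of 2023-08-13, before any tolling.
The plaintiff's legal incapacity from 2021-04-26 to 2021-11-21 tolled the period for 209 days, extending the deadline to 2024-03-09.
Because the written tolling agreement ran from 2023-01-16 to 2023-07-20, the deadline is extended by 185 days to 2024-09-10.
The other events in the timeline have no effect on the limitation period under the stated rules.
Filing on 2024-08-29 beat the 2024-09-10 deadline — the action is timely.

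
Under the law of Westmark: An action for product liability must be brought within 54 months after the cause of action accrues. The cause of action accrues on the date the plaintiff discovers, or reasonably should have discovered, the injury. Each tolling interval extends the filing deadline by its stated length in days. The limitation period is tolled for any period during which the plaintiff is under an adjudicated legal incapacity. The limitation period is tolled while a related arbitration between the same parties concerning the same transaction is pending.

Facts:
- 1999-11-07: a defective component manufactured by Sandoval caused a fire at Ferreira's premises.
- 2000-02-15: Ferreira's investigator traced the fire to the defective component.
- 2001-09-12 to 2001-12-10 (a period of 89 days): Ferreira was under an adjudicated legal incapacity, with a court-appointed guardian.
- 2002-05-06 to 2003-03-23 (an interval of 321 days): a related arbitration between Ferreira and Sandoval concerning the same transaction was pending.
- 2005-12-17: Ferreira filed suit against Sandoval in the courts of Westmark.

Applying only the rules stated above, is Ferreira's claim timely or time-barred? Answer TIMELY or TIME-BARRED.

The claim did not accrue until Ferreira discovered the injury on 2000-02-15; the 1999-11-07 act date does not start the clock under the stated rule.
54 months from 2000-02-15 is 2004-08-15.
The period was tolled for 89 days by the plaintiff's legal incapacity (2001-09-12 to 2001-12-10), pushing the deadline to 2004-11-12.
Because the pending related arbitration ran from 2002-05-06 to 2003-03-23, the deadline is extended by 321 days to 2005-09-29.
The 2005-12-17 filing falls after the 2005-09-29 deadline; the claim is time-barred.

TIME-BARRED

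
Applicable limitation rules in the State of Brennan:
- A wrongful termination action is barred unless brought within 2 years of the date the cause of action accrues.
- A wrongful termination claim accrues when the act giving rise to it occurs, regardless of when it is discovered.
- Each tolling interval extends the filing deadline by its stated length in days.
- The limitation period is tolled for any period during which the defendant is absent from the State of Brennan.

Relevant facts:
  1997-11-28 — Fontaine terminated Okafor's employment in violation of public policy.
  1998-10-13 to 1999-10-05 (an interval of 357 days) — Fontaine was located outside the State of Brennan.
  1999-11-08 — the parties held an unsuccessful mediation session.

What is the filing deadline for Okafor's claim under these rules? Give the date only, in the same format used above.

The cause of action accrued on 1997-11-28, the date of the act.
The untolled deadline — 2 years after 1997-11-28 — is 1999-11-28.
Because the defendant's absence from the jurisdiction ran from 1998-10-13 to 1999-10-05, the deadline is extended by 357 days to 2000-11-19.
Nothing else in the chronology tolls or restarts the period.

2000-11-19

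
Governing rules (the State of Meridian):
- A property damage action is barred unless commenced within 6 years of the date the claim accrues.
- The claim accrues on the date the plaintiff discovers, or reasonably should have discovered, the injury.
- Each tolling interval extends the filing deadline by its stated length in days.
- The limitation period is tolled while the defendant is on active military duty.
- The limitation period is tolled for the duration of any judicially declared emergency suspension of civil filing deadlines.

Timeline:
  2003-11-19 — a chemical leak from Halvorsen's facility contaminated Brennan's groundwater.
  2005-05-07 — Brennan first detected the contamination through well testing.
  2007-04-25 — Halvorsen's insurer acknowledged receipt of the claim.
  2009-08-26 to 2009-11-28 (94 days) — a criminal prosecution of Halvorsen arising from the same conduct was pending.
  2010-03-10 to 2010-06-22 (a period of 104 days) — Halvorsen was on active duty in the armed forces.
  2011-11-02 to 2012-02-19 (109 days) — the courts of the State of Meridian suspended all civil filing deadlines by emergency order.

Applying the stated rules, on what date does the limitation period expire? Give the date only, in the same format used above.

2011-08-19

Under the discovery rule, the claim accrued on 2005-05-07, when Brennan discovered the injury — not on the 2003-11-19 date of the underlying act.
Adding the 6 years base period to 2005-05-07 gives a deadline of 2011-05-07, before any tolling.
Because the defendant's active military service ran from 2010-03-10 to 2010-06-22, the deadline is extended by 104 days to 2011-08-19.
The emergency suspension of filing deadlines starting 2011-11-02 came too late — the period had run on 2011-08-19 — and so does not extend the deadline.
The pending criminal prosecution from 2009-08-26 to 2009-11-28 does not toll the period, because no stated rule makes a criminal prosecution a tolling event.
The other events in the timeline have no effect on the limitation period under the stated rules.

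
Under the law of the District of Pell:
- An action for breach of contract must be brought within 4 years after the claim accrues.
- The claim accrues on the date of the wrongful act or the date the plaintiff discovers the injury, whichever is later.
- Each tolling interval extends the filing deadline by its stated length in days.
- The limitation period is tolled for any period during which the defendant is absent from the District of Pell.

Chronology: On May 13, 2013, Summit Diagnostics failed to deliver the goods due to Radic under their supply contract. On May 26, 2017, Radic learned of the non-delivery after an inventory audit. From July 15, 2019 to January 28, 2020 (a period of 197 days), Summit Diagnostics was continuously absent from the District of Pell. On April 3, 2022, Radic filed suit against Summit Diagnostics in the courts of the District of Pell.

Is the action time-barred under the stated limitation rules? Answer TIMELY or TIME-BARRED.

The claim accrued on May 26, 2017 — the later of the May 13, 2013 act and the May 26, 2017 discovery.
4 years from May 26, 2017 is May 26, 2021.
The period was tolled for 197 days by the defendant's absence from the jurisdiction (July 15, 2019 to January 28, 2020), pushing the deadline to December 9, 2021.
The April 3, 2022 filing falls after the December 9, 2021 deadline; the claim is time-barred.

TIME-BARRED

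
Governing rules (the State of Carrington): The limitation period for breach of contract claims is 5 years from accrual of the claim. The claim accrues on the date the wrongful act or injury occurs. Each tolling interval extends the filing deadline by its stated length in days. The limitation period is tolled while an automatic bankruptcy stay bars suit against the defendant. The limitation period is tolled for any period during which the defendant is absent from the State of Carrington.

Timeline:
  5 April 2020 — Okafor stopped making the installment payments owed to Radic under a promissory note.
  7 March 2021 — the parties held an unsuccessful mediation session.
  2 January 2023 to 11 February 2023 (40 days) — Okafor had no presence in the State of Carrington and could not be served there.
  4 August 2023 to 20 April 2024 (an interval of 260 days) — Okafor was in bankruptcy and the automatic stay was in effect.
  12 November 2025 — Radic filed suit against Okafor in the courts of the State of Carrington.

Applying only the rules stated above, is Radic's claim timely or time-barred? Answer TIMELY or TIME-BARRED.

The limitation period began to run on 5 April 2020.
Adding the 5 years base period to 5 April 2020 gives a deadline of 5 April 2025, before any tolling.
Because the defendant's absence from the jurisdiction ran from 2 January 2023 to 11 February 2023, the deadline is extended by 40 days to 15 May 2025.
The period was tolled for 260 days by the automatic bankruptcy stay (4 August 2023 to 20 April 2024), pushing the deadline to 30 January 2026.
Nothing else in the chronology tolls or restarts the period.
The 12 November 2025 filing precedes the 30 January 2026 deadline; the claim is timely.

TIMELY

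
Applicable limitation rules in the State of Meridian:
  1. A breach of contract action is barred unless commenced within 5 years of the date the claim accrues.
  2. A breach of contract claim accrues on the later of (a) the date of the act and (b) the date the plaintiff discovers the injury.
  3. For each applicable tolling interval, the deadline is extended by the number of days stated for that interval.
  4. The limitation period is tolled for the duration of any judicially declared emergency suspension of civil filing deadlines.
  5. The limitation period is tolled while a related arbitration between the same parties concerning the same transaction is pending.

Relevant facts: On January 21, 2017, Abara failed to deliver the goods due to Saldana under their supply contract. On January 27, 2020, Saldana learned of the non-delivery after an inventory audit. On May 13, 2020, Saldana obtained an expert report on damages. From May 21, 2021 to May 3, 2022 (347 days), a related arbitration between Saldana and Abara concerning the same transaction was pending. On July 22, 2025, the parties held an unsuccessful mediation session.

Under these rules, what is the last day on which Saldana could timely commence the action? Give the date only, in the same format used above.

Because discovery on January 27, 2020 post-dates the January 21, 2017 act, accrual under the later-of rule falls on January 27, 2020.
5 years from January 27, 2020 is January 27, 2025.
The period was tolled for 347 days by the pending related arbitration (May 21, 2021 to May 3, 2022), pushing the deadline to January 9, 2026.
None of the other events listed affects the running of the period under the stated rules.

January 9, 2026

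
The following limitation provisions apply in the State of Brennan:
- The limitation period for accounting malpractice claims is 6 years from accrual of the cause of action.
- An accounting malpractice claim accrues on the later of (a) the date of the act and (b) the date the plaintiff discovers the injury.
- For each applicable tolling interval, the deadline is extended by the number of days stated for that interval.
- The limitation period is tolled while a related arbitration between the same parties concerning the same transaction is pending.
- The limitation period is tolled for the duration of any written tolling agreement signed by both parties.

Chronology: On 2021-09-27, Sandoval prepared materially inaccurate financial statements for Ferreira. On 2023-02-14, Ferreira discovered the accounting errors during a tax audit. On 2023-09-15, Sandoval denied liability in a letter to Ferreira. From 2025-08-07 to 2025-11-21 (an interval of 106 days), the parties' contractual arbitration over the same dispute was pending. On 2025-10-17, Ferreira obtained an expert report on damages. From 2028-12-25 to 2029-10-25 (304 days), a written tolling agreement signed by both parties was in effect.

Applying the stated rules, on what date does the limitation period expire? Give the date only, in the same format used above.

The claim accrued on 2023-02-14 — the later of the 2021-09-27 act and the 2023-02-14 discovery.
Adding the 6 years base period to 2023-02-14 gives a deadline of 2029-02-14, before any tolling.
The pending related arbitration from 2025-08-07 to 2025-11-21 tolled the period for 106 days, extending the deadline to 2029-05-31.
The period was tolled for 304 days by the written tolling agreement (2028-12-25 to 2029-10-25), pushing the deadline to 2030-03-31.
The other events in the timeline have no effect on the limitation period under the stated rules.

2030-03-31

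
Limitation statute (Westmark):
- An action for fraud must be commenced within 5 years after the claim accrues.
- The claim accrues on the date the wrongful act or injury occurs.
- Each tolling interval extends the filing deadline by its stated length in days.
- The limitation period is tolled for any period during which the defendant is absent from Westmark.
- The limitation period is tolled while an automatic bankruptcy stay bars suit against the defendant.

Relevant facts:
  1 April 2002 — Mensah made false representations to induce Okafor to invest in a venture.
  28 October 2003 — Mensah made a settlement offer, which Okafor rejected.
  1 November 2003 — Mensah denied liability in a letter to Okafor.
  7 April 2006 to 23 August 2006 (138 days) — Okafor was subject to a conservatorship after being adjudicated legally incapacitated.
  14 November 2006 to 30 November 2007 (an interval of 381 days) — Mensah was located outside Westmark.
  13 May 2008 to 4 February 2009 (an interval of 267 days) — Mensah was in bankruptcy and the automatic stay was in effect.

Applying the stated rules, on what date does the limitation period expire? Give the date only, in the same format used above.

16 April 2008

The limitation period began to run on 1 April 2002.
Adding the 5 years base period to 1 April 2002 gives a deadline of 1 April 2007, before any tolling.
The period was tolled for 381 days by the defendant's absence from the jurisdiction (14 November 2006 to 30 November 2007), pushing the deadline to 16 April 2008.
The automatic bankruptcy stay starting 13 May 2008 came too late — the period had run on 16 April 2008 — and so does not extend the deadline.
Although the plaintiff's incapacity ran from 7 April 2006 to 23 August 2006, the stated rules do not make that a tolling event, so it is disregarded.
Nothing else in the chronology tolls or restarts the period.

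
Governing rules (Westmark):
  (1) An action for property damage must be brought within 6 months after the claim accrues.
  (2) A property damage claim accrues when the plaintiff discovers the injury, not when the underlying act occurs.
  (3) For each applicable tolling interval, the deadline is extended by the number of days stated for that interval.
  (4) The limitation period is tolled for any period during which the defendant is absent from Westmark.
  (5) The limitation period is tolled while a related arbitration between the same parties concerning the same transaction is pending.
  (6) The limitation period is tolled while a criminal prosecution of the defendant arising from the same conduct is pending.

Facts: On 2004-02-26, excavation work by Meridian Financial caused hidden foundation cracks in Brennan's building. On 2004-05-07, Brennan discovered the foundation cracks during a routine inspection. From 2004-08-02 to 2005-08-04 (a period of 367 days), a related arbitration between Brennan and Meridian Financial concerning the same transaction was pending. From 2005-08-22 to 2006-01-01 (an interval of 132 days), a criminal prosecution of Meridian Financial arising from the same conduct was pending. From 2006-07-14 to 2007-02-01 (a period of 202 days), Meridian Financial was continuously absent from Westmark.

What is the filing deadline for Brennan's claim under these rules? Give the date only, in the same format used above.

2006-03-21

Accrual is tied to discovery, so the period began on 2004-05-07 rather than on 2004-02-26 when the act occurred.
The untolled deadline — 6 months after 2004-05-07 — is 2004-11-07.
Because the pending related arbitration ran from 2004-08-02 to 2005-08-04, the deadline is extended by 367 days to 2005-11-09.
Because the pending criminal prosecution ran from 2005-08-22 to 2006-01-01, the deadline is extended by 132 days to 2006-03-21.
The defendant's absence from the jurisdiction from 2006-07-14 to 2007-02-01 began after the period had already run on 2006-03-21, so it has no tolling effect.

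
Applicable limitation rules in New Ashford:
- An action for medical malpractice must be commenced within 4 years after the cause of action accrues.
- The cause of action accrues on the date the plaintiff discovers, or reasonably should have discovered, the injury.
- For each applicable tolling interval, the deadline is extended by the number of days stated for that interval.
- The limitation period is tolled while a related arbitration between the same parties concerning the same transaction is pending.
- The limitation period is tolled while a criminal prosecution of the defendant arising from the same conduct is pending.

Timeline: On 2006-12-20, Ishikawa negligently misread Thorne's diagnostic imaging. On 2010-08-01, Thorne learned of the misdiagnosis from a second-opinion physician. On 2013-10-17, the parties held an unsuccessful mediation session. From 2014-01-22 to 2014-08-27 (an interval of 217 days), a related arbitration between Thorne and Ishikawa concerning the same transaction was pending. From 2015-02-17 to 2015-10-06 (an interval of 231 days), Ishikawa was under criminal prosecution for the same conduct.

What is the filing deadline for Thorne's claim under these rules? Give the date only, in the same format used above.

Under the discovery rule, the claim accrued on 2010-08-01, when Thorne discovered the injury — not on the 2006-12-20 date of the underlying act.
Adding the 4 years base period to 2010-08-01 gives a deadline of 2014-08-01, before any tolling.
The pending related arbitration from 2014-01-22 to 2014-08-27 tolled the period for 217 days, extending the deadline to 2015-03-06.
Because the pending criminal prosecution ran from 2015-02-17 to 2015-10-06, the deadline is extended by 231 days to 2015-10-23.
Nothing else in the chronology tolls or restarts the period.

2015-10-23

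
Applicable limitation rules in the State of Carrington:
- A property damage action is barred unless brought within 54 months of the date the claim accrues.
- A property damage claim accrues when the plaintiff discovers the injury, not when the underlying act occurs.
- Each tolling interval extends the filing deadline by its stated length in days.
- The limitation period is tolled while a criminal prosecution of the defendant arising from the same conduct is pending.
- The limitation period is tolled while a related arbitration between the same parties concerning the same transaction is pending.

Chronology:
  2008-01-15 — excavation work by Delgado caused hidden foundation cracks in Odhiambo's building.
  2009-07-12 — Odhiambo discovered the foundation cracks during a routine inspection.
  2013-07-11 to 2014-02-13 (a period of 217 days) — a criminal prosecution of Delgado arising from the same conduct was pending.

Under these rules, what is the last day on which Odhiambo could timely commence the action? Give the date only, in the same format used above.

The claim did not accrue until Odhiambo discovered the injury on 2009-07-12; the 2008-01-15 act date does not start the clock under the stated rule.
The untolled deadline — 54 months after 2009-07-12 — is 2014-01-12.
The period was tolled for 217 days by the pending criminal prosecution (2013-07-11 to 2014-02-13), pushing the deadline to 2014-08-17.

2014-08-17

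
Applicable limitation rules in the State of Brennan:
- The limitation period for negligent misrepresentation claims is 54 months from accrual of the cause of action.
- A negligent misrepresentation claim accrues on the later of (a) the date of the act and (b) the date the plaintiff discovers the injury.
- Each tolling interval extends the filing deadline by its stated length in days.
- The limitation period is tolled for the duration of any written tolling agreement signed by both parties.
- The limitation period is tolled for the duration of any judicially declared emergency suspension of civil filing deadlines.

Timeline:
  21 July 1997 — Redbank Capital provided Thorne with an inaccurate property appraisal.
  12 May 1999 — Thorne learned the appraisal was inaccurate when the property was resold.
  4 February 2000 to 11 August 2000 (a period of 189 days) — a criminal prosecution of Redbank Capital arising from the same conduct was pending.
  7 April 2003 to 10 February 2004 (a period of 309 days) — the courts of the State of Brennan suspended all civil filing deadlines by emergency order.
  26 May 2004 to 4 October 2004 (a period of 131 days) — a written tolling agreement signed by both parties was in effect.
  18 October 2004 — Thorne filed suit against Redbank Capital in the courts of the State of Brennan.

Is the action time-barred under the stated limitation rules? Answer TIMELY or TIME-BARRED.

Taking the later of the act (21 July 1997) and discovery (12 May 1999), the claim accrued on 12 May 1999.
The untolled deadline — 54 months after 12 May 1999 — is 12 November 2003.
Because the emergency suspension of filing deadlines ran from 7 April 2003 to 10 February 2004, the deadline is extended by 309 days to 16 September 2004.
Because the written tolling agreement ran from 26 May 2004 to 4 October 2004, the deadline is extended by 131 days to 25 January 2005.
Although a criminal prosecution ran from 4 February 2000 to 11 August 2000, the stated rules do not make that a tolling event, so it is disregarded.
Thorne filed on 18 October 2004, before the 25 January 2005 deadline, so the action is timely.

TIMELY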